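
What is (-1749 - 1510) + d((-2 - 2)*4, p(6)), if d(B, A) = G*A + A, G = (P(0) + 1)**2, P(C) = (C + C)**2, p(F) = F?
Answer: -3247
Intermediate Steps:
P(C) = 4*C**2 (P(C) = (2*C)**2 = 4*C**2)
G = 1 (G = (4*0**2 + 1)**2 = (4*0 + 1)**2 = (0 + 1)**2 = 1**2 = 1)
d(B, A) = 2*A (d(B, A) = 1*A + A = A + A = 2*A)
(-1749 - 1510) + d((-2 - 2)*4, p(6)) = (-1749 - 1510) + 2*6 = -3259 + 12 = -3247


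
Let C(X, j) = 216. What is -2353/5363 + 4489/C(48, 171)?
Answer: 23566259/1158408 ≈ 20.344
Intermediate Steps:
-2353/5363 + 4489/C(48, 171) = -2353/5363 + 4489/216 = 23566259/1158408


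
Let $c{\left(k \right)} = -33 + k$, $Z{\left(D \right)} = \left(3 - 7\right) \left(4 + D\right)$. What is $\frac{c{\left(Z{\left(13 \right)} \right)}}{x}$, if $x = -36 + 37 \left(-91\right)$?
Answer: $\frac{101}{3403} \approx 0.02968$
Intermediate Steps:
$Z{\left(D \right)} = -16 - 4 D$ ($Z{\left(D \right)} = - 4 \left(4 + D\right) = -16 - 4 D$)
$x = -3403$ ($x = -36 - 3367 = -3403$)
$\frac{c{\left(Z{\left(13 \right)} \right)}}{x} = \frac{-33 - 68}{-3403} = \left(-33 - 68\right) \left(- \frac{1}{3403}\right) = \left(-101\right) \left(- \frac{1}{3403}\right) = \frac{101}{3403}$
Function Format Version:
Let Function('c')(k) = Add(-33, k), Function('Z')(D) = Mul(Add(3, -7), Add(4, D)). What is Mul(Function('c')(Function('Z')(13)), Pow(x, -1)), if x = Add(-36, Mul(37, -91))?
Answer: Rational(101, 3403) ≈ 0.029680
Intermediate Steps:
Function('Z')(D) = Add(-16, Mul(-4, D)) (Function('Z')(D) = Mul(-4, Add(4, D)) = Add(-16, Mul(-4, D)))
x = -3403 (x = Add(-36, -3367) = -3403)
Mul(Function('c')(Function('Z')(13)), Pow(x, -1)) = Mul(Add(-33, Add(-16, Mul(-4, 13))), Pow(-3403, -1)) = Mul(Add(-33, Add(-16, -52)), Rational(-1, 3403)) = Mul(Add(-33, -68), Rational(-1, 3403)) = Mul(-101, Rational(-1, 3403)) = Rational(101, 3403)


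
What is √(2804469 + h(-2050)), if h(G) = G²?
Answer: √7006969 ≈ 2647.1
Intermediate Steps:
√(2804469 + h(-2050)) = √(2804469 + (-2050)²) = √(2804469 + 4202500) = √7006969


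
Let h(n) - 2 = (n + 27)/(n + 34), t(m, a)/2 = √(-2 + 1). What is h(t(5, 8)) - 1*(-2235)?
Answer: 1297921/580 + 7*I/580 ≈ 2237.8 + 0.012069*I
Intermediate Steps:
t(m, a) = 2*I (t(m, a) = 2*√(-2 + 1) = 2*√(-1) = 2*I)
h(n) = 2 + (27 + n)/(34 + n) (h(n) = 2 + (n + 27)/(n + 34) = 2 + (27 + n)/(34 + n))
h(t(5, 8)) - 1*(-2235) = (95 + 3*(2*I))/(34 + 2*I) - 1*(-2235) = ((34 - 2*I)/1160)*(95 + 6*I) + 2235 = (34 - 2*I)*(95 + 6*I)/1160 + 2235 = 2235 + (34 - 2*I)*(95 + 6*I)/1160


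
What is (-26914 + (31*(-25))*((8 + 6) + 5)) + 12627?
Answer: -29012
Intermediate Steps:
(-26914 + (31*(-25))*((8 + 6) + 5)) + 12627 = (-26914 - 775*(14 + 5)) + 12627 = (-26914 - 775*19) + 12627 = (-26914 - 14725) + 12627 = -41639 + 12627 = -29012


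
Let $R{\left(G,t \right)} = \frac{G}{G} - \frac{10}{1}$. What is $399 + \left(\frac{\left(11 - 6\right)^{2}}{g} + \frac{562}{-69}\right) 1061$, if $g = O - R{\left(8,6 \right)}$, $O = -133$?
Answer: $- \frac{72355349}{8556} \approx -8456.7$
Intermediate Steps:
$R{\left(G,t \right)} = -9$ ($R{\left(G,t \right)} = 1 - 10 = -9$)
$g = -124$ ($g = -133 - -9 = -133 + 9 = -124$)
$399 + \left(\frac{\left(11 - 6\right)^{2}}{g} + \frac{562}{-69}\right) 1061 = 399 + \left(\frac{\left(11 - 6\right)^{2}}{-124} + \frac{562}{-69}\right) 1061 = 399 + \left(5^{2} \left(- \frac{1}{124}\right) + 562 \left(- \frac{1}{69}\right)\right) 1061 = 399 + \left(25 \left(- \frac{1}{124}\right) - \frac{562}{69}\right) 1061 = 399 + \left(- \frac{25}{124} - \frac{562}{69}\right) 1061 = 399 - \frac{75769193}{8556} = - \frac{72355349}{8556}$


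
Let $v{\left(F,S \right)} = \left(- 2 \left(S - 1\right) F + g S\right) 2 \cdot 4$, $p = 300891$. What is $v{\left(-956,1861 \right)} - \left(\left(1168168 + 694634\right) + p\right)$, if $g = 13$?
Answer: $26480411$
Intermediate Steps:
$v{\left(F,S \right)} = 104 S + 8 F \left(2 - 2 S\right)$ ($v{\left(F,S \right)} = \left(- 2 \left(S - 1\right) F + 13 S\right) 2 \cdot 4 = \left(- 2 \left(-1 + S\right) F + 13 S\right) 2 \cdot 4 = \left(\left(2 - 2 S\right) F + 13 S\right) 2 \cdot 4 = \left(F \left(2 - 2 S\right) + 13 S\right) 2 \cdot 4 = \left(13 S + F \left(2 - 2 S\right)\right) 2 \cdot 4 = \left(26 S + 2 F \left(2 - 2 S\right)\right) 4 = 104 S + 8 F \left(2 - 2 S\right)$)
$v{\left(-956,1861 \right)} - \left(\left(1168168 + 694634\right) + p\right) = \left(16 \left(-956\right) + 104 \cdot 1861 - \left(-15296\right) 1861\right) - \left(\left(1168168 + 694634\right) + 300891\right) = \left(-15296 + 193544 + 28465856\right) - \left(1862802 + 300891\right) = 28644104 - 2163693 = 26480411$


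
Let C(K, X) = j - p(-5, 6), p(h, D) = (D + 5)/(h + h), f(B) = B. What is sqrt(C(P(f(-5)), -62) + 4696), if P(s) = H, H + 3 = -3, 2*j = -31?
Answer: 4*sqrt(7315)/5 ≈ 68.422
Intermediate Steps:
j = -31/2 (j = (1/2)*(-31) = -31/2 ≈ -15.500)
p(h, D) = (5 + D)/(2*h) (p(h, D) = (5 + D)/((2*h)) = (5 + D)*(1/(2*h)) = (5 + D)/(2*h))
H = -6 (H = -3 - 3 = -6)
P(s) = -6
C(K, X) = -72/5 (C(K, X) = -31/2 - (5 + 6)/(2*(-5)) = -31/2 - (-1)*11/(2*5) = -31/2 - 1*(-11/10) = -31/2 + 11/10 = -72/5)
sqrt(C(P(f(-5)), -62) + 4696) = sqrt(-72/5 + 4696) = sqrt(23408/5) = 4*sqrt(7315)/5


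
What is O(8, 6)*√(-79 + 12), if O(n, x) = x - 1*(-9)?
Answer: 15*I*√67 ≈ 122.78*I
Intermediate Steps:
O(n, x) = 9 + x (O(n, x) = x + 9 = 9 + x)
O(8, 6)*√(-79 + 12) = (9 + 6)*√(-79 + 12) = 15*√(-67) = 15*(I*√67) = 15*I*√67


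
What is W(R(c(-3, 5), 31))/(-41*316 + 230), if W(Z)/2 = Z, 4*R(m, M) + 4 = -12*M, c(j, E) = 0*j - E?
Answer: 94/6363 ≈ 0.014773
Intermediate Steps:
c(j, E) = -E (c(j, E) = 0 - E = -E)
R(m, M) = -1 - 3*M (R(m, M) = -1 + (-12*M)/4 = -1 - 3*M)
W(Z) = 2*Z
W(R(c(-3, 5), 31))/(-41*316 + 230) = (2*(-1 - 3*31))/(-41*316 + 230) = (2*(-1 - 93))/(-12956 + 230) = (2*(-94))/(-12726) = -188*(-1/12726) = 94/6363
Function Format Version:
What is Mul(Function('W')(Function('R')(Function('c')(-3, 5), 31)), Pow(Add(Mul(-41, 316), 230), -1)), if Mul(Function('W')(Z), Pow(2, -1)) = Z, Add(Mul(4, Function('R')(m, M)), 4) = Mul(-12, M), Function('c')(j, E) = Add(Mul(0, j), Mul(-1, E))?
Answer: Rational(94, 6363) ≈ 0.014773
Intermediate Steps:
Function('c')(j, E) = Mul(-1, E) (Function('c')(j, E) = Add(0, Mul(-1, E)) = Mul(-1, E))
Function('R')(m, M) = Add(-1, Mul(-3, M)) (Function('R')(m, M) = Add(-1, Mul(Rational(1, 4), Mul(-12, M))) = Add(-1, Mul(-3, M)))
Function('W')(Z) = Mul(2, Z)
Mul(Function('W')(Function('R')(Function('c')(-3, 5), 31)), Pow(Add(Mul(-41, 316), 230), -1)) = Mul(Mul(2, Add(-1, Mul(-3, 31))), Pow(Add(Mul(-41, 316), 230), -1)) = Mul(Mul(2, Add(-1, -93)), Pow(Add(-12956, 230), -1)) = Mul(Mul(2, -94), Pow(-12726, -1)) = Mul(-188, Rational(-1, 12726)) = Rational(94, 6363)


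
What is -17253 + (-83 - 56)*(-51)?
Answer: -10164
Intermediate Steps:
-17253 + (-83 - 56)*(-51) = -17253 - 139*(-51) = -17253 + 7089 = -10164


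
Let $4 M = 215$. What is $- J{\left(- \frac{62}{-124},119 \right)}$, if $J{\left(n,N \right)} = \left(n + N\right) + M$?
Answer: $- \frac{693}{4} \approx -173.25$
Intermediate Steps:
$M = \frac{215}{4}$ ($M = \frac{1}{4} \cdot 215 = \frac{215}{4} \approx 53.75$)
$J{\left(n,N \right)} = \frac{215}{4} + N + n$ ($J{\left(n,N \right)} = \left(n + N\right) + \frac{215}{4} = \left(N + n\right) + \frac{215}{4} = \frac{215}{4} + N + n$)
$- J{\left(- \frac{62}{-124},119 \right)} = - (\frac{215}{4} + 119 - \frac{62}{-124}) = - (\frac{215}{4} + 119 - - \frac{1}{2}) = - (\frac{215}{4} + 119 + \frac{1}{2}) = \left(-1\right) \frac{693}{4} = - \frac{693}{4}$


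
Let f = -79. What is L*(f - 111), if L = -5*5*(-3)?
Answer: -14250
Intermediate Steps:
L = 75 (L = -25*(-3) = 75)
L*(f - 111) = 75*(-79 - 111) = 75*(-190) = -14250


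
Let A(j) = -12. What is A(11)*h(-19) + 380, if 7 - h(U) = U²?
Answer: 4628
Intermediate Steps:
h(U) = 7 - U²
A(11)*h(-19) + 380 = -12*(7 - 1*(-19)²) + 380 = -12*(7 - 1*361) + 380 = -12*(7 - 361) + 380 = -12*(-354) + 380 = 4248 + 380 = 4628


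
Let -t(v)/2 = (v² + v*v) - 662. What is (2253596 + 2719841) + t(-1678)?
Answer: -6287975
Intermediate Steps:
t(v) = 1324 - 4*v² (t(v) = -2*((v² + v*v) - 662) = -2*((v² + v²) - 662) = -2*(2*v² - 662) = -2*(-662 + 2*v²) = 1324 - 4*v²)
(2253596 + 2719841) + t(-1678) = (2253596 + 2719841) + (1324 - 4*(-1678)²) = 4973437 + (1324 - 4*2815684) = 4973437 + (1324 - 11262736) = 4973437 - 11261412 = -6287975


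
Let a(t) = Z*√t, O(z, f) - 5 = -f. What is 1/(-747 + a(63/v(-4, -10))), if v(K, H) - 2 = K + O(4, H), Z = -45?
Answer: -1079/791838 + 5*√91/263946 ≈ -0.0011819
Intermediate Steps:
O(z, f) = 5 - f
v(K, H) = 7 + K - H (v(K, H) = 2 + (K + (5 - H)) = 2 + (5 + K - H) = 7 + K - H)
a(t) = -45*√t
1/(-747 + a(63/v(-4, -10))) = 1/(-747 - 45*3*√7/√(7 - 4 - 1*(-10))) = 1/(-747 - 45*3*√7/√(7 - 4 + 10)) = 1/(-747 - 45*3*√91/13) = 1/(-747 - 135*√91/13)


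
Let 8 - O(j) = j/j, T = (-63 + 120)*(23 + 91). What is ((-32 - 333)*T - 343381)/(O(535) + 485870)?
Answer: -2715151/485877 ≈ -5.5881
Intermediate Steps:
T = 6498 (T = 57*114 = 6498)
O(j) = 7 (O(j) = 8 - j/j = 8 - 1*1 = 8 - 1 = 7)
((-32 - 333)*T - 343381)/(O(535) + 485870) = ((-32 - 333)*6498 - 343381)/(7 + 485870) = (-365*6498 - 343381)/485877 = (-2371770 - 343381)*(1/485877) = -2715151*1/485877 = -2715151/485877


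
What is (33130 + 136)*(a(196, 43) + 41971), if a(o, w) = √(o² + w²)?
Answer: 1396207286 + 33266*√40265 ≈ 1.4029e+9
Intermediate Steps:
(33130 + 136)*(a(196, 43) + 41971) = (33130 + 136)*(√(196² + 43²) + 41971) = 33266*(√(38416 + 1849) + 41971) = 33266*(√40265 + 41971) = 33266*(41971 + √40265) = 1396207286 + 33266*√40265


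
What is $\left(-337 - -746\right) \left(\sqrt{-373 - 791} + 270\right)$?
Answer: $110430 + 818 i \sqrt{291} \approx 1.1043 \cdot 10^{5} + 13954.0 i$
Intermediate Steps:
$\left(-337 - -746\right) \left(\sqrt{-373 - 791} + 270\right) = \left(-337 + 746\right) \left(\sqrt{-1164} + 270\right) = 409 \left(2 i \sqrt{291} + 270\right) = 409 \left(270 + 2 i \sqrt{291}\right) = 110430 + 818 i \sqrt{291}$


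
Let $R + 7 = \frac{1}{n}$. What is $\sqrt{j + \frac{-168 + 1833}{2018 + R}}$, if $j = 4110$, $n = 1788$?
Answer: $\frac{\sqrt{1084657520818410}}{513667} \approx 64.116$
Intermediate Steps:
$R = - \frac{12515}{1788}$ ($R = -7 + \frac{1}{1788} = - \frac{12515}{1788} \approx -6.9994$)
$\sqrt{j + \frac{-168 + 1833}{2018 + R}} = \sqrt{4110 + \frac{-168 + 1833}{2018 - \frac{12515}{1788}}} = \sqrt{4110 + \frac{1665}{\frac{3595669}{1788}}} = \sqrt{4110 + 1665 \cdot \frac{1788}{3595669}} = \sqrt{4110 + \frac{2977020}{3595669}} = \sqrt{\frac{14781176610}{3595669}} = \frac{\sqrt{1084657520818410}}{513667}$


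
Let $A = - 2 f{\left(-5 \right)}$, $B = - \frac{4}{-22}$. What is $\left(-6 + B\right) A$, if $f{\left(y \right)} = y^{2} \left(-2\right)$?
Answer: $- \frac{6400}{11} \approx -581.82$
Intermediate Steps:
$f{\left(y \right)} = - 2 y^{2}$
$B = \frac{2}{11}$ ($B = \left(-4\right) \left(- \frac{1}{22}\right) = \frac{2}{11} \approx 0.18182$)
$A = 100$ ($A = - 2 \left(- 2 \left(-5\right)^{2}\right) = - 2 \left(\left(-2\right) 25\right) = \left(-2\right) \left(-50\right) = 100$)
$\left(-6 + B\right) A = \left(-6 + \frac{2}{11}\right) 100 = \left(- \frac{64}{11}\right) 100 = - \frac{6400}{11}$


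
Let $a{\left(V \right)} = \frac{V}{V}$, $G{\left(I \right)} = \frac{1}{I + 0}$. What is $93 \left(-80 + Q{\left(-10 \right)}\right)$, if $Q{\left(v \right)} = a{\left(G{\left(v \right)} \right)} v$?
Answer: $-8370$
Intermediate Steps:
$G{\left(I \right)} = \frac{1}{I}$
$a{\left(V \right)} = 1$
$Q{\left(v \right)} = v$ ($Q{\left(v \right)} = 1 v = v$)
$93 \left(-80 + Q{\left(-10 \right)}\right) = 93 \left(-80 - 10\right) = 93 \left(-90\right) = -8370$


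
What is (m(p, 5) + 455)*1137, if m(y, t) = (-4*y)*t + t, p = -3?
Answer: 591240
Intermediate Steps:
m(y, t) = t - 4*t*y (m(y, t) = -4*t*y + t = t - 4*t*y)
(m(p, 5) + 455)*1137 = (5*(1 - 4*(-3)) + 455)*1137 = (5*(1 + 12) + 455)*1137 = (5*13 + 455)*1137 = (65 + 455)*1137 = 520*1137 = 591240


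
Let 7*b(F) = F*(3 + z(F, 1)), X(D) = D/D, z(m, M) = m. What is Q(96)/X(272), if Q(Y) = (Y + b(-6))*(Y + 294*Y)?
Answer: 19540800/7 ≈ 2.7915e+6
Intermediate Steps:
X(D) = 1
b(F) = F*(3 + F)/7 (b(F) = (F*(3 + F))/7 = F*(3 + F)/7)
Q(Y) = 295*Y*(18/7 + Y) (Q(Y) = (Y + (⅐)*(-6)*(3 - 6))*(Y + 294*Y) = (Y + (⅐)*(-6)*(-3))*(295*Y) = (Y + 18/7)*(295*Y) = (18/7 + Y)*(295*Y) = 295*Y*(18/7 + Y))
Q(96)/X(272) = ((295/7)*96*(18 + 7*96))/1 = ((295/7)*96*(18 + 672))*1 = ((295/7)*96*690)*1 = (19540800/7)*1 = 19540800/7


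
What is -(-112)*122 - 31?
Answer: 13633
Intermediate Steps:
-(-112)*122 - 31 = -112*(-122) - 31 = 13664 - 31 = 13633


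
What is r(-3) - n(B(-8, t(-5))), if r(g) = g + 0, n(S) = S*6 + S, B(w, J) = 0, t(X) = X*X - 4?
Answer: -3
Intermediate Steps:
t(X) = -4 + X² (t(X) = X² - 4 = -4 + X²)
n(S) = 7*S (n(S) = 6*S + S = 7*S)
r(g) = g
r(-3) - n(B(-8, t(-5))) = -3 - 7*0 = -3 - 1*0 = -3 + 0 = -3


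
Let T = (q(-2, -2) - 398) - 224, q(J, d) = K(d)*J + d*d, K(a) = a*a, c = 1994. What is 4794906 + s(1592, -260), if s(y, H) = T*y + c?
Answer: 3800308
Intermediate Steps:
K(a) = a²
q(J, d) = d² + J*d² (q(J, d) = d²*J + d*d = J*d² + d² = d² + J*d²)
T = -626 (T = ((-2)²*(1 - 2) - 398) - 224 = (4*(-1) - 398) - 224 = (-4 - 398) - 224 = -402 - 224 = -626)
s(y, H) = 1994 - 626*y (s(y, H) = -626*y + 1994 = 1994 - 626*y)
4794906 + s(1592, -260) = 4794906 + (1994 - 626*1592) = 4794906 + (1994 - 996592) = 4794906 - 994598 = 3800308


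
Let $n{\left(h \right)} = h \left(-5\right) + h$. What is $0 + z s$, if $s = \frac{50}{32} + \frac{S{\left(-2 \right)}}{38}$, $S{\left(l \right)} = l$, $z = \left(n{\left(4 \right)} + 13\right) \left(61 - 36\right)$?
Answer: $- \frac{34425}{304} \approx -113.24$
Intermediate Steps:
$n{\left(h \right)} = - 4 h$ ($n{\left(h \right)} = - 5 h + h = - 4 h$)
$z = -75$ ($z = \left(\left(-4\right) 4 + 13\right) \left(61 - 36\right) = \left(-16 + 13\right) 25 = \left(-3\right) 25 = -75$)
$s = \frac{459}{304}$ ($s = \frac{50}{32} - \frac{2}{38} = 50 \cdot \frac{1}{32} - \frac{1}{19} = \frac{25}{16} - \frac{1}{19} = \frac{459}{304} \approx 1.5099$)
$0 + z s = 0 - \frac{34425}{304} = - \frac{34425}{304}$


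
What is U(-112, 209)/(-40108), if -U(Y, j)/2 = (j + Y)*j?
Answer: 20273/20054 ≈ 1.0109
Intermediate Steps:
U(Y, j) = -2*j*(Y + j) (U(Y, j) = -2*(j + Y)*j = -2*(Y + j)*j = -2*j*(Y + j))
U(-112, 209)/(-40108) = -2*209*(-112 + 209)/(-40108) = -2*209*97*(-1/40108) = -40546*(-1/40108) = 20273/20054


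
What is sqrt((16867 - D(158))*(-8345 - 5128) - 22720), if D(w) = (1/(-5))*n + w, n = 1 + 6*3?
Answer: 2*I*sqrt(1407464215)/5 ≈ 15006.0*I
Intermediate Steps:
n = 19 (n = 1 + 18 = 19)
D(w) = -19/5 + w (D(w) = (1/(-5))*19 + w = (1*(-1/5))*19 + w = -1/5*19 + w = -19/5 + w)
sqrt((16867 - D(158))*(-8345 - 5128) - 22720) = sqrt((16867 - (-19/5 + 158))*(-8345 - 5128) - 22720) = sqrt((16867 - 1*771/5)*(-13473) - 22720) = sqrt((16867 - 771/5)*(-13473) - 22720) = sqrt((83564/5)*(-13473) - 22720) = sqrt(-1125857772/5 - 22720) = sqrt(-1125971372/5) = 2*I*sqrt(1407464215)/5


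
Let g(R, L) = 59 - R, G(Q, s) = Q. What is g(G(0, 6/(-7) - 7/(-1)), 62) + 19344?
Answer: 19403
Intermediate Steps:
g(G(0, 6/(-7) - 7/(-1)), 62) + 19344 = (59 - 1*0) + 19344 = (59 + 0) + 19344 = 59 + 19344 = 19403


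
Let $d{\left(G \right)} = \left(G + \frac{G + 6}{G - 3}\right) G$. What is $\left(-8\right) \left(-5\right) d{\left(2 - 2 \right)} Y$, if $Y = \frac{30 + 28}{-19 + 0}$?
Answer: $0$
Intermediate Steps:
$d{\left(G \right)} = G \left(G + \frac{6 + G}{-3 + G}\right)$ ($d{\left(G \right)} = \left(G + \frac{6 + G}{-3 + G}\right) G = G \left(G + \frac{6 + G}{-3 + G}\right)$)
$Y = - \frac{58}{19}$ ($Y = \frac{58}{-19} = 58 \left(- \frac{1}{19}\right) = - \frac{58}{19} \approx -3.0526$)
$\left(-8\right) \left(-5\right) d{\left(2 - 2 \right)} Y = \left(-8\right) \left(-5\right) \frac{\left(2 - 2\right) \left(6 + \left(2 - 2\right)^{2} - 2 \left(2 - 2\right)\right)}{-3 + \left(2 - 2\right)} \left(- \frac{58}{19}\right) = 40 \frac{0 \left(6 + 0^{2} - 0\right)}{-3 + 0} \left(- \frac{58}{19}\right) = 40 \frac{0 \left(6 + 0 + 0\right)}{-3} \left(- \frac{58}{19}\right) = 40 \cdot 0 \left(- \frac{1}{3}\right) 6 \left(- \frac{58}{19}\right) = 40 \cdot 0 \left(- \frac{58}{19}\right) = 0 \left(- \frac{58}{19}\right) = 0$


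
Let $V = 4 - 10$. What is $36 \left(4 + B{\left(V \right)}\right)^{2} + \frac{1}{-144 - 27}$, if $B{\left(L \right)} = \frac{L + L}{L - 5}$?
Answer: $\frac{19305095}{20691} \approx 933.02$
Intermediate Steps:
$V = -6$ ($V = 4 - 10 = -6$)
$B{\left(L \right)} = \frac{2 L}{-5 + L}$
$36 \left(4 + B{\left(V \right)}\right)^{2} + \frac{1}{-144 - 27} = 36 \left(4 + 2 \left(-6\right) \frac{1}{-5 - 6}\right)^{2} + \frac{1}{-144 - 27} = 36 \left(4 + 2 \left(-6\right) \frac{1}{-11}\right)^{2} + \frac{1}{-171} = 36 \left(4 + 2 \left(-6\right) \left(- \frac{1}{11}\right)\right)^{2} - \frac{1}{171} = 36 \left(4 + \frac{12}{11}\right)^{2} - \frac{1}{171} = 36 \left(\frac{56}{11}\right)^{2} - \frac{1}{171} = 36 \cdot \frac{3136}{121} - \frac{1}{171} = \frac{112896}{121} - \frac{1}{171} = \frac{19305095}{20691}$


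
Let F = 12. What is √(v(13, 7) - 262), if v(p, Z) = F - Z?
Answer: I*√257 ≈ 16.031*I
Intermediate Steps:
v(p, Z) = 12 - Z
√(v(13, 7) - 262) = √((12 - 1*7) - 262) = √((12 - 7) - 262) = √(5 - 262) = √(-257) = I*√257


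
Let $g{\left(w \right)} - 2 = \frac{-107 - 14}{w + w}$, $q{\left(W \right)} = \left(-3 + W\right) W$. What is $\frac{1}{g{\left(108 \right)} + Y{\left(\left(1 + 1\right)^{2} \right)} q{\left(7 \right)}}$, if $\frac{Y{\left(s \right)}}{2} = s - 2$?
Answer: $\frac{216}{24503} \approx 0.0088152$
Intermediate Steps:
$q{\left(W \right)} = W \left(-3 + W\right)$
$g{\left(w \right)} = 2 - \frac{121}{2 w}$ ($g{\left(w \right)} = 2 + \frac{-107 - 14}{w + w} = 2 - \frac{121}{2 w}$)
$Y{\left(s \right)} = -4 + 2 s$ ($Y{\left(s \right)} = 2 \left(s - 2\right) = 2 \left(-2 + s\right) = -4 + 2 s$)
$\frac{1}{g{\left(108 \right)} + Y{\left(\left(1 + 1\right)^{2} \right)} q{\left(7 \right)}} = \frac{1}{\left(2 - \frac{121}{2 \cdot 108}\right) + \left(-4 + 2 \left(1 + 1\right)^{2}\right) 7 \left(-3 + 7\right)} = \frac{1}{\left(2 - \frac{121}{216}\right) + \left(-4 + 2 \cdot 2^{2}\right) 7 \cdot 4} = \frac{1}{\left(2 - \frac{121}{216}\right) + \left(-4 + 2 \cdot 4\right) 28} = \frac{1}{\frac{311}{216} + \left(-4 + 8\right) 28} = \frac{1}{\frac{311}{216} + 4 \cdot 28} = \frac{1}{\frac{311}{216} + 112} = \frac{1}{\frac{24503}{216}} = \frac{216}{24503}$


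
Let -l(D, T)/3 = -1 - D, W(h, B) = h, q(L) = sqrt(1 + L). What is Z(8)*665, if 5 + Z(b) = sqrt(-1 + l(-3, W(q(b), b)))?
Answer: -3325 + 665*I*sqrt(7) ≈ -3325.0 + 1759.4*I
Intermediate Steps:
l(D, T) = 3 + 3*D (l(D, T) = -3*(-1 - D) = 3 + 3*D)
Z(b) = -5 + I*sqrt(7) (Z(b) = -5 + sqrt(-1 + (3 + 3*(-3))) = -5 + sqrt(-1 + (3 - 9)) = -5 + sqrt(-1 - 6) = -5 + sqrt(-7) = -5 + I*sqrt(7))
Z(8)*665 = (-5 + I*sqrt(7))*665 = -3325 + 665*I*sqrt(7)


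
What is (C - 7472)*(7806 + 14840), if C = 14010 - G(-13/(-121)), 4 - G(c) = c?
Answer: 17904539042/121 ≈ 1.4797e+8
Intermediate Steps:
G(c) = 4 - c
C = 1694739/121 (C = 14010 - (4 - (-13)/(-121)) = 14010 - (4 - (-13)*(-1)/121) = 14010 - (4 - 1*13/121) = 14010 - (4 - 13/121) = 14010 - 1*471/121 = 14010 - 471/121 = 1694739/121 ≈ 14006.)
(C - 7472)*(7806 + 14840) = (1694739/121 - 7472)*(7806 + 14840) = (790627/121)*22646 = 17904539042/121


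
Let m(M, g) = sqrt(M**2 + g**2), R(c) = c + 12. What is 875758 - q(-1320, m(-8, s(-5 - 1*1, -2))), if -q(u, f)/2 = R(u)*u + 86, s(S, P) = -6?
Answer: 4329050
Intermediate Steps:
R(c) = 12 + c
q(u, f) = -172 - 2*u*(12 + u) (q(u, f) = -2*((12 + u)*u + 86) = -2*(u*(12 + u) + 86) = -2*(86 + u*(12 + u)) = -172 - 2*u*(12 + u))
875758 - q(-1320, m(-8, s(-5 - 1*1, -2))) = 875758 - (-172 - 2*(-1320)*(12 - 1320)) = 875758 - (-172 - 2*(-1320)*(-1308)) = 875758 - (-172 - 3453120) = 875758 - 1*(-3453292) = 875758 + 3453292 = 4329050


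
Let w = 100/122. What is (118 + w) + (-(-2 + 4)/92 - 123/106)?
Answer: 8747411/74359 ≈ 117.64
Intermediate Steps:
w = 50/61 (w = 100*(1/122) = 50/61 ≈ 0.81967)
(118 + w) + (-(-2 + 4)/92 - 123/106) = (118 + 50/61) + (-(-2 + 4)/92 - 123/106) = 7248/61 + (-1*2*(1/92) - 123*1/106) = 7248/61 + (-2*1/92 - 123/106) = 7248/61 + (-1/46 - 123/106) = 7248/61 - 1441/1219 = 8747411/74359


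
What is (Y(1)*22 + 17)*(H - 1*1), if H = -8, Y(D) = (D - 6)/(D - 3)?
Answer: -648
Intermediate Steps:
Y(D) = (-6 + D)/(-3 + D)
(Y(1)*22 + 17)*(H - 1*1) = (((-6 + 1)/(-3 + 1))*22 + 17)*(-8 - 1*1) = ((-5/(-2))*22 + 17)*(-8 - 1) = (-1/2*(-5)*22 + 17)*(-9) = ((5/2)*22 + 17)*(-9) = (55 + 17)*(-9) = 72*(-9) = -648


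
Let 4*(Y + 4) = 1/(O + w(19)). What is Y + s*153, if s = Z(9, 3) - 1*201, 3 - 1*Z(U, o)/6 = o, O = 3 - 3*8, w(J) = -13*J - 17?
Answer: -35062981/1140 ≈ -30757.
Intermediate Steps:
w(J) = -17 - 13*J
O = -21 (O = 3 - 24 = -21)
Z(U, o) = 18 - 6*o
Y = -4561/1140 (Y = -4 + 1/(4*(-21 + (-17 - 13*19))) = -4 + 1/(4*(-21 + (-17 - 247))) = -4 + 1/(4*(-21 - 264)) = -4 + (¼)/(-285) = -4 + (¼)*(-1/285) = -4 - 1/1140 = -4561/1140 ≈ -4.0009)
s = -201 (s = (18 - 6*3) - 1*201 = (18 - 18) - 201 = 0 - 201 = -201)
Y + s*153 = -4561/1140 - 201*153 = -4561/1140 - 30753 = -35062981/1140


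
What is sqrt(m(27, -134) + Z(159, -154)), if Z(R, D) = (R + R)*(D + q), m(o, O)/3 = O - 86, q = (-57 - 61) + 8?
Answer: 2*I*sqrt(21153) ≈ 290.88*I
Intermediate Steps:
q = -110 (q = -118 + 8 = -110)
m(o, O) = -258 + 3*O (m(o, O) = 3*(O - 86) = 3*(-86 + O) = -258 + 3*O)
Z(R, D) = 2*R*(-110 + D) (Z(R, D) = (R + R)*(D - 110) = (2*R)*(-110 + D) = 2*R*(-110 + D))
sqrt(m(27, -134) + Z(159, -154)) = sqrt((-258 + 3*(-134)) + 2*159*(-110 - 154)) = sqrt((-258 - 402) + 2*159*(-264)) = sqrt(-660 - 83952) = sqrt(-84612) = 2*I*sqrt(21153)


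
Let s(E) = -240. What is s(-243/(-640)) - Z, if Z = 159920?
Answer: -160160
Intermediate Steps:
s(-243/(-640)) - Z = -240 - 1*159920 = -240 - 159920 = -160160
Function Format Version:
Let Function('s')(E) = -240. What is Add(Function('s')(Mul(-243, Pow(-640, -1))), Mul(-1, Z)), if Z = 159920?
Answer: -160160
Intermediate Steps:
Add(Function('s')(Mul(-243, Pow(-640, -1))), Mul(-1, Z)) = Add(-240, Mul(-1, 159920)) = Add(-240, -159920) = -160160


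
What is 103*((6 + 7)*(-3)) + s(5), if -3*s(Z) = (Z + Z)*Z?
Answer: -12101/3 ≈ -4033.7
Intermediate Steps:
s(Z) = -2*Z²/3 (s(Z) = -(Z + Z)*Z/3 = -2*Z*Z/3 = -2*Z²/3)
103*((6 + 7)*(-3)) + s(5) = 103*((6 + 7)*(-3)) - ⅔*5² = 103*(13*(-3)) - ⅔*25 = 103*(-39) - 50/3 = -4017 - 50/3 = -12101/3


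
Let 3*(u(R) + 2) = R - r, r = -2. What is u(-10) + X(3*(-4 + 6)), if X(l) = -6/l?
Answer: -17/3 ≈ -5.6667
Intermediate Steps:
u(R) = -4/3 + R/3 (u(R) = -2 + (R - 1*(-2))/3 = -2 + (R + 2)/3 = -2 + (2 + R)/3 = -2 + (⅔ + R/3) = -4/3 + R/3)
u(-10) + X(3*(-4 + 6)) = (-4/3 + (⅓)*(-10)) - 6*1/(3*(-4 + 6)) = (-4/3 - 10/3) - 6/(3*2) = -14/3 - 6/6 = -14/3 - 6*⅙ = -14/3 - 1 = -17/3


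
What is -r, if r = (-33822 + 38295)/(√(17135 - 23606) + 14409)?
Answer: -7161273/23069528 + 1491*I*√719/23069528 ≈ -0.31042 + 0.001733*I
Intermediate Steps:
r = 4473/(14409 + 3*I*√719) (r = 4473/(√(-6471) + 14409) = 4473/(3*I*√719 + 14409) = 4473/(14409 + 3*I*√719) ≈ 0.31042 - 0.001733*I)
-r = -(7161273/23069528 - 1491*I*√719/23069528) = -7161273/23069528 + 1491*I*√719/23069528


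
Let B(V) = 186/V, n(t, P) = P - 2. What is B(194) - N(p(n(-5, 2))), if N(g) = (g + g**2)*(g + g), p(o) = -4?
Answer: 9405/97 ≈ 96.959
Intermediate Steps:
n(t, P) = -2 + P
N(g) = 2*g*(g + g**2) (N(g) = (g + g**2)*(2*g) = 2*g*(g + g**2))
B(194) - N(p(n(-5, 2))) = 186/194 - 2*(-4)**2*(1 - 4) = 186*(1/194) - 2*16*(-3) = 93/97 - 1*(-96) = 93/97 + 96 = 9405/97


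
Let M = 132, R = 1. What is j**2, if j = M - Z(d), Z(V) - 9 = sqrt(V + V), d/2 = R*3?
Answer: 15141 - 492*sqrt(3) ≈ 14289.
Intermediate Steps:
d = 6 (d = 2*(1*3) = 2*3 = 6)
Z(V) = 9 + sqrt(2)*sqrt(V) (Z(V) = 9 + sqrt(V + V) = 9 + sqrt(2*V) = 9 + sqrt(2)*sqrt(V))
j = 123 - 2*sqrt(3) (j = 132 - (9 + sqrt(2)*sqrt(6)) = 132 - (9 + 2*sqrt(3)) = 132 + (-9 - 2*sqrt(3)) = 123 - 2*sqrt(3) ≈ 119.54)
j**2 = (123 - 2*sqrt(3))**2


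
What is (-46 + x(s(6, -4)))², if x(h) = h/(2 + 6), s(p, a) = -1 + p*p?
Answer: 110889/64 ≈ 1732.6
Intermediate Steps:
s(p, a) = -1 + p²
x(h) = h/8
(-46 + x(s(6, -4)))² = (-46 + (-1 + 6²)/8)² = (-46 + (-1 + 36)/8)² = (-46 + (⅛)*35)² = (-46 + 35/8)² = (-333/8)² = 110889/64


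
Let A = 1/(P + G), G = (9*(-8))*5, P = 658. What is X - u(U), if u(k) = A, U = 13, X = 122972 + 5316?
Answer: 38229823/298 ≈ 1.2829e+5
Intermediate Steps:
G = -360 (G = -72*5 = -360)
X = 128288
A = 1/298 (A = 1/(658 - 360) = 1/298 ≈ 0.0033557)
u(k) = 1/298
X - u(U) = 128288 - 1*1/298 = 128288 - 1/298 = 38229823/298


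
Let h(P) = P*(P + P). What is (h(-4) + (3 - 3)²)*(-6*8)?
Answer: -1536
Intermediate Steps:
h(P) = 2*P² (h(P) = P*(2*P) = 2*P²)
(h(-4) + (3 - 3)²)*(-6*8) = (2*(-4)² + (3 - 3)²)*(-6*8) = (2*16 + 0²)*(-48) = (32 + 0)*(-48) = 32*(-48) = -1536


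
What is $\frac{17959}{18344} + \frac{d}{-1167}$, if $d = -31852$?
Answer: $\frac{605251241}{21407448} \approx 28.273$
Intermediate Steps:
$\frac{17959}{18344} + \frac{d}{-1167} = \frac{17959}{18344} - \frac{31852}{-1167} = 17959 \cdot \frac{1}{18344} - - \frac{31852}{1167} = \frac{17959}{18344} + \frac{31852}{1167} = \frac{605251241}{21407448}$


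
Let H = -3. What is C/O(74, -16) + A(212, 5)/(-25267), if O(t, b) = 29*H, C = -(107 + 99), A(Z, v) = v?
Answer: 5204567/2198229 ≈ 2.3676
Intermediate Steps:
C = -206 (C = -1*206 = -206)
O(t, b) = -87 (O(t, b) = 29*(-3) = -87)
C/O(74, -16) + A(212, 5)/(-25267) = -206/(-87) + 5/(-25267) = -206*(-1/87) + 5*(-1/25267) = 206/87 - 5/25267 = 5204567/2198229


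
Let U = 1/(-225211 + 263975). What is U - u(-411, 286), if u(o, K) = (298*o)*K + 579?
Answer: 1357830392557/38764 ≈ 3.5028e+7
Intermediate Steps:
u(o, K) = 579 + 298*K*o (u(o, K) = 298*K*o + 579 = 579 + 298*K*o)
U = 1/38764 ≈ 2.5797e-5
U - u(-411, 286) = 1/38764 - (579 + 298*286*(-411)) = 1/38764 - (579 - 35028708) = 1/38764 - 1*(-35028129) = 1/38764 + 35028129 = 1357830392557/38764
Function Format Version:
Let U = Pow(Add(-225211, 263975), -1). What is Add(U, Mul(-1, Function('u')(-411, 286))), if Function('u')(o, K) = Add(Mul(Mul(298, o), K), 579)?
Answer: Rational(1357830392557, 38764) ≈ 3.5028e+7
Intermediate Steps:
Function('u')(o, K) = Add(579, Mul(298, K, o)) (Function('u')(o, K) = Add(Mul(298, K, o), 579) = Add(579, Mul(298, K, o)))
U = Rational(1, 38764) (U = Pow(38764, -1) = Rational(1, 38764) ≈ 2.5797e-5)
Add(U, Mul(-1, Function('u')(-411, 286))) = Add(Rational(1, 38764), Mul(-1, Add(579, Mul(298, 286, -411)))) = Add(Rational(1, 38764), Mul(-1, Add(579, -35028708))) = Add(Rational(1, 38764), Mul(-1, -35028129)) = Add(Rational(1, 38764), 35028129) = Rational(1357830392557, 38764)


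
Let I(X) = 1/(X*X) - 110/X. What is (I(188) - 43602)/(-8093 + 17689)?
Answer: -1541089767/339161024 ≈ -4.5438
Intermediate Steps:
I(X) = X**(-2) - 110/X
(I(188) - 43602)/(-8093 + 17689) = ((1 - 110*188)/188**2 - 43602)/(-8093 + 17689) = ((1 - 20680)/35344 - 43602)/9596 = ((1/35344)*(-20679) - 43602)*(1/9596) = (-20679/35344 - 43602)*(1/9596) = -1541089767/35344*1/9596 = -1541089767/339161024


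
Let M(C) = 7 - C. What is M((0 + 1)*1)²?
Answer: 36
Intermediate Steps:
M((0 + 1)*1)² = (7 - (0 + 1))² = (7 - 1)² = 6² = 36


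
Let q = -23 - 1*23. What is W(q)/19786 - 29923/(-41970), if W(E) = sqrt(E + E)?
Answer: 29923/41970 + I*sqrt(23)/9893 ≈ 0.71296 + 0.00048477*I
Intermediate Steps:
q = -46 (q = -23 - 23 = -46)
W(E) = sqrt(2)*sqrt(E) (W(E) = sqrt(2*E) = sqrt(2)*sqrt(E))
W(q)/19786 - 29923/(-41970) = (sqrt(2)*sqrt(-46))/19786 - 29923/(-41970) = (sqrt(2)*(I*sqrt(46)))*(1/19786) - 29923*(-1/41970) = (2*I*sqrt(23))*(1/19786) + 29923/41970 = I*sqrt(23)/9893 + 29923/41970 = 29923/41970 + I*sqrt(23)/9893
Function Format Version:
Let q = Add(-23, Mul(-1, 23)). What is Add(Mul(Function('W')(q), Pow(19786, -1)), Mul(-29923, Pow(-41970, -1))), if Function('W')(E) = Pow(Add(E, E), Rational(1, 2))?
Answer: Add(Rational(29923, 41970), Mul(Rational(1, 9893), I, Pow(23, Rational(1, 2)))) ≈ Add(0.71296, Mul(0.00048477, I))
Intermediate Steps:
q = -46 (q = Add(-23, -23) = -46)
Function('W')(E) = Mul(Pow(2, Rational(1, 2)), Pow(E, Rational(1, 2))) (Function('W')(E) = Pow(Mul(2, E), Rational(1, 2)) = Mul(Pow(2, Rational(1, 2)), Pow(E, Rational(1, 2))))
Add(Mul(Function('W')(q), Pow(19786, -1)), Mul(-29923, Pow(-41970, -1))) = Add(Mul(Mul(Pow(2, Rational(1, 2)), Pow(-46, Rational(1, 2))), Pow(19786, -1)), Mul(-29923, Pow(-41970, -1))) = Add(Mul(Mul(Pow(2, Rational(1, 2)), Mul(I, Pow(46, Rational(1, 2)))), Rational(1, 19786)), Mul(-29923, Rational(-1, 41970))) = Add(Mul(Mul(2, I, Pow(23, Rational(1, 2))), Rational(1, 19786)), Rational(29923, 41970)) = Add(Mul(Rational(1, 9893), I, Pow(23, Rational(1, 2))), Rational(29923, 41970)) = Add(Rational(29923, 41970), Mul(Rational(1, 9893), I, Pow(23, Rational(1, 2))))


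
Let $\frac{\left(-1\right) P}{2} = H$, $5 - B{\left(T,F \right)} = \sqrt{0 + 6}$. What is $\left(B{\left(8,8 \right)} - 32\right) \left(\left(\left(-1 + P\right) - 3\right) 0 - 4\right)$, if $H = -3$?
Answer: $108 + 4 \sqrt{6} \approx 117.8$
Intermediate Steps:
$B{\left(T,F \right)} = 5 - \sqrt{6}$ ($B{\left(T,F \right)} = 5 - \sqrt{0 + 6} = 5 - \sqrt{6}$)
$P = 6$ ($P = \left(-2\right) \left(-3\right) = 6$)
$\left(B{\left(8,8 \right)} - 32\right) \left(\left(\left(-1 + P\right) - 3\right) 0 - 4\right) = \left(\left(5 - \sqrt{6}\right) - 32\right) \left(\left(\left(-1 + 6\right) - 3\right) 0 - 4\right) = \left(-27 - \sqrt{6}\right) \left(\left(5 - 3\right) 0 - 4\right) = \left(-27 - \sqrt{6}\right) \left(2 \cdot 0 - 4\right) = \left(-27 - \sqrt{6}\right) \left(0 - 4\right) = \left(-27 - \sqrt{6}\right) \left(-4\right) = 108 + 4 \sqrt{6}$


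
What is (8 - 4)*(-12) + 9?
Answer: -39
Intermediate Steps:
(8 - 4)*(-12) + 9 = 4*(-12) + 9 = -48 + 9 = -39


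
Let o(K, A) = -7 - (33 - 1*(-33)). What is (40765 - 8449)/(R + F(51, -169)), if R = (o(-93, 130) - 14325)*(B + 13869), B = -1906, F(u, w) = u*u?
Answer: -32316/172240673 ≈ -0.00018762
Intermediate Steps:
F(u, w) = u²
o(K, A) = -73 (o(K, A) = -7 - (33 + 33) = -7 - 1*66 = -7 - 66 = -73)
R = -172243274 (R = (-73 - 14325)*(-1906 + 13869) = -14398*11963 = -172243274)
(40765 - 8449)/(R + F(51, -169)) = (40765 - 8449)/(-172243274 + 51²) = 32316/(-172243274 + 2601) = 32316/(-172240673) = 32316*(-1/172240673) = -32316/172240673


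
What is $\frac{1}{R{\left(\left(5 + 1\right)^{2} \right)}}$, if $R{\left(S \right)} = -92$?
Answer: $- \frac{1}{92} \approx -0.01087$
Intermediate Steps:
$\frac{1}{R{\left(\left(5 + 1\right)^{2} \right)}} = \frac{1}{-92} = - \frac{1}{92}$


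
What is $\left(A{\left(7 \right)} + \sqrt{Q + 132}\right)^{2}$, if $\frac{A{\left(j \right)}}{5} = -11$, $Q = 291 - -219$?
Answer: $\left(55 - \sqrt{642}\right)^{2} \approx 879.85$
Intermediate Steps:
$Q = 510$ ($Q = 291 + 219 = 510$)
$A{\left(j \right)} = -55$ ($A{\left(j \right)} = 5 \left(-11\right) = -55$)
$\left(A{\left(7 \right)} + \sqrt{Q + 132}\right)^{2} = \left(-55 + \sqrt{510 + 132}\right)^{2} = \left(-55 + \sqrt{642}\right)^{2}$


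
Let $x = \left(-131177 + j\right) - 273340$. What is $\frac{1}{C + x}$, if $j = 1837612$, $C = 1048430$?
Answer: $\frac{1}{2481525} \approx 4.0298 \cdot 10^{-7}$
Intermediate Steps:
$x = 1433095$ ($x = \left(-131177 + 1837612\right) - 273340 = 1706435 - 273340 = 1433095$)
$\frac{1}{C + x} = \frac{1}{1048430 + 1433095} = \frac{1}{2481525}$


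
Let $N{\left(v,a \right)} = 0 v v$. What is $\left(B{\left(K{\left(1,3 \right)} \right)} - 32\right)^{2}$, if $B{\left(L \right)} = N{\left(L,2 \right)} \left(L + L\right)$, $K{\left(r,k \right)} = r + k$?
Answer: $1024$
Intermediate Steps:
$N{\left(v,a \right)} = 0$ ($N{\left(v,a \right)} = 0 v = 0$)
$K{\left(r,k \right)} = k + r$
$B{\left(L \right)} = 0$ ($B{\left(L \right)} = 0 \left(L + L\right) = 0 \cdot 2 L = 0$)
$\left(B{\left(K{\left(1,3 \right)} \right)} - 32\right)^{2} = \left(0 - 32\right)^{2} = \left(-32\right)^{2} = 1024$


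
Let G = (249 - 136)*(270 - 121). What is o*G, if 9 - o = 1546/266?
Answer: 7138888/133 ≈ 53676.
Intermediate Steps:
o = 424/133 (o = 9 - 1546/266 = 9 - 1*773/133 = 9 - 773/133 = 424/133 ≈ 3.1880)
G = 16837 (G = 113*149 = 16837)
o*G = (424/133)*16837 = 7138888/133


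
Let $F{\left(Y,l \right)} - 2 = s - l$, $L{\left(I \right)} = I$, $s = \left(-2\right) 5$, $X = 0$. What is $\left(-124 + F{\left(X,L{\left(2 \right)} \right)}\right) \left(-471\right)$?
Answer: $63114$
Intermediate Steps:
$s = -10$
$F{\left(Y,l \right)} = -8 - l$ ($F{\left(Y,l \right)} = 2 - \left(10 + l\right) = -8 - l$)
$\left(-124 + F{\left(X,L{\left(2 \right)} \right)}\right) \left(-471\right) = \left(-124 - 10\right) \left(-471\right) = \left(-134\right) \left(-471\right) = 63114$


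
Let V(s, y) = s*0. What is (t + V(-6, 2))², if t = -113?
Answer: 12769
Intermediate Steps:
V(s, y) = 0
(t + V(-6, 2))² = (-113 + 0)² = (-113)² = 12769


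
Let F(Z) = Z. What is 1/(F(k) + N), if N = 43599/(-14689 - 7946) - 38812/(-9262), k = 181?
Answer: 34940895/6403417942 ≈ 0.0054566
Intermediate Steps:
N = 79115947/34940895 (N = 43599/(-22635) - 38812*(-1/9262) = 43599*(-1/22635) + 19406/4631 = -14533/7545 + 19406/4631 = 79115947/34940895 ≈ 2.2643)
1/(F(k) + N) = 1/(181 + 79115947/34940895) = 1/(6403417942/34940895) = 34940895/6403417942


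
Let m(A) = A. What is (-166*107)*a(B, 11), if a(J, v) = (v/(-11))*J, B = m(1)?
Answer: 17762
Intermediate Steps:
B = 1
a(J, v) = -J*v/11 (a(J, v) = (v*(-1/11))*J = (-v/11)*J = -J*v/11)
(-166*107)*a(B, 11) = (-166*107)*(-1/11*1*11) = -17762*(-1) = 17762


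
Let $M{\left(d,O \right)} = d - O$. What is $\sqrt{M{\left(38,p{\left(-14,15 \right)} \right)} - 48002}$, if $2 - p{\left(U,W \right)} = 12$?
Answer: $i \sqrt{47954} \approx 218.98 i$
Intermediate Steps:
$p{\left(U,W \right)} = -10$ ($p{\left(U,W \right)} = 2 - 12 = -10$)
$\sqrt{M{\left(38,p{\left(-14,15 \right)} \right)} - 48002} = \sqrt{\left(38 - -10\right) - 48002} = \sqrt{\left(38 + 10\right) - 48002} = \sqrt{48 - 48002} = \sqrt{-47954} = i \sqrt{47954}$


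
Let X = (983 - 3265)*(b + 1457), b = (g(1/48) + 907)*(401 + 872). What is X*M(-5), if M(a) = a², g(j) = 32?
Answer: -68277668200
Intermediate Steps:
b = 1195347 (b = (32 + 907)*(401 + 872) = 939*1273 = 1195347)
X = -2731106728 (X = (983 - 3265)*(1195347 + 1457) = -2282*1196804 = -2731106728)
X*M(-5) = -2731106728*(-5)² = -2731106728*25 = -68277668200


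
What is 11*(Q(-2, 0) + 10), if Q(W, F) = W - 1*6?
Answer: 22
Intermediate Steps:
Q(W, F) = -6 + W (Q(W, F) = W - 6 = -6 + W)
11*(Q(-2, 0) + 10) = 11*((-6 - 2) + 10) = 11*(-8 + 10) = 11*2 = 22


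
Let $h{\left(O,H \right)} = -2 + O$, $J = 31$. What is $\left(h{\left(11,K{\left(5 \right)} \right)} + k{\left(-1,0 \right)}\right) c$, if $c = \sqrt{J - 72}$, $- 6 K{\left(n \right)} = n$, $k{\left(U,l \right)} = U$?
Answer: $8 i \sqrt{41} \approx 51.225 i$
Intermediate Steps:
$K{\left(n \right)} = - \frac{n}{6}$
$c = i \sqrt{41}$ ($c = \sqrt{31 - 72} = \sqrt{-41} = i \sqrt{41} \approx 6.4031 i$)
$\left(h{\left(11,K{\left(5 \right)} \right)} + k{\left(-1,0 \right)}\right) c = \left(\left(-2 + 11\right) - 1\right) i \sqrt{41} = \left(9 - 1\right) i \sqrt{41} = 8 i \sqrt{41}$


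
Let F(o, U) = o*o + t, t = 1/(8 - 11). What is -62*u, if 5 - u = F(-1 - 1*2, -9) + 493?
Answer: 92380/3 ≈ 30793.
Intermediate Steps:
t = -⅓ (t = 1/(-3) = -⅓ ≈ -0.33333)
F(o, U) = -⅓ + o² (F(o, U) = o*o - ⅓ = o² - ⅓ = -⅓ + o²)
u = -1490/3 (u = 5 - ((-⅓ + (-1 - 1*2)²) + 493) = 5 - ((-⅓ + (-1 - 2)²) + 493) = 5 - ((-⅓ + (-3)²) + 493) = 5 - ((-⅓ + 9) + 493) = 5 - (26/3 + 493) = 5 - 1*1505/3 = 5 - 1505/3 = -1490/3 ≈ -496.67)
-62*u = -62*(-1490/3) = 92380/3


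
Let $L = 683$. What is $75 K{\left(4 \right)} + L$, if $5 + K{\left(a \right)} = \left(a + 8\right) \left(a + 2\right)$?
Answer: $5708$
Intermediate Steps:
$K{\left(a \right)} = -5 + \left(2 + a\right) \left(8 + a\right)$ ($K{\left(a \right)} = -5 + \left(a + 8\right) \left(a + 2\right) = -5 + \left(8 + a\right) \left(2 + a\right) = -5 + \left(2 + a\right) \left(8 + a\right)$)
$75 K{\left(4 \right)} + L = 75 \left(11 + 4^{2} + 10 \cdot 4\right) + 683 = 75 \left(11 + 16 + 40\right) + 683 = 75 \cdot 67 + 683 = 5025 + 683 = 5708$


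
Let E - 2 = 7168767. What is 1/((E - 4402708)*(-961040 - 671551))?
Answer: -1/4515846294051 ≈ -2.2144e-13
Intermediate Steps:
E = 7168769 (E = 2 + 7168767 = 7168769)
1/((E - 4402708)*(-961040 - 671551)) = 1/((7168769 - 4402708)*(-961040 - 671551)) = 1/(2766061*(-1632591)) = (1/2766061)*(-1/1632591) = -1/4515846294051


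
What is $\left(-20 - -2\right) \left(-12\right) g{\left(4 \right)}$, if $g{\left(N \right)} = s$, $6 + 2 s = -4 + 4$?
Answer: $-648$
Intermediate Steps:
$s = -3$ ($s = -3 + \frac{-4 + 4}{2} = -3 + \frac{1}{2} \cdot 0 = -3 + 0 = -3$)
$g{\left(N \right)} = -3$
$\left(-20 - -2\right) \left(-12\right) g{\left(4 \right)} = \left(-20 - -2\right) \left(-12\right) \left(-3\right) = \left(-20 + 2\right) \left(-12\right) \left(-3\right) = \left(-18\right) \left(-12\right) \left(-3\right) = 216 \left(-3\right) = -648$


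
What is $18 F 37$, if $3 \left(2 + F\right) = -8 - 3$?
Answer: $-3774$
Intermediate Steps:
$F = - \frac{17}{3}$ ($F = -2 + \frac{-8 - 3}{3} = -2 + \frac{1}{3} \left(-11\right) = -2 - \frac{11}{3} = - \frac{17}{3} \approx -5.6667$)
$18 F 37 = 18 \left(- \frac{17}{3}\right) 37 = \left(-102\right) 37 = -3774$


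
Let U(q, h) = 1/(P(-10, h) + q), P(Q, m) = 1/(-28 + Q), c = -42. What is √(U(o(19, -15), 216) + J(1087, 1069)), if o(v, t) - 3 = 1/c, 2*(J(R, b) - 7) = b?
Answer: 3*√333611234/2354 ≈ 23.277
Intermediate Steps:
J(R, b) = 7 + b/2
o(v, t) = 125/42 (o(v, t) = 3 + 1/(-42) = 3 - 1/42 = 125/42)
U(q, h) = 1/(-1/38 + q) (U(q, h) = 1/(1/(-28 - 10) + q) = 1/(1/(-38) + q) = 1/(-1/38 + q))
√(U(o(19, -15), 216) + J(1087, 1069)) = √(38/(-1 + 38*(125/42)) + (7 + (½)*1069)) = √(38/(-1 + 2375/21) + (7 + 1069/2)) = √(38/(2354/21) + 1083/2) = √(38*(21/2354) + 1083/2) = √(399/1177 + 1083/2) = √(1275489/2354) = 3*√333611234/2354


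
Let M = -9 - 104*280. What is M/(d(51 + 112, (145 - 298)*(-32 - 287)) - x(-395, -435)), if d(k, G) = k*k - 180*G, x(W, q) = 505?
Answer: 29129/8759196 ≈ 0.0033255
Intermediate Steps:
M = -29129 (M = -9 - 29120 = -29129)
d(k, G) = k**2 - 180*G
M/(d(51 + 112, (145 - 298)*(-32 - 287)) - x(-395, -435)) = -29129/(((51 + 112)**2 - 180*(145 - 298)*(-32 - 287)) - 1*505) = -29129/((163**2 - (-27540)*(-319)) - 505) = -29129/((26569 - 180*48807) - 505) = -29129/((26569 - 8785260) - 505) = -29129/(-8758691 - 505) = -29129/(-8759196) = -29129*(-1/8759196) = 29129/8759196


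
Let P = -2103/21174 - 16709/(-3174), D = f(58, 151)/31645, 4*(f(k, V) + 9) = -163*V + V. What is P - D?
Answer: 1899377155457/354457100670 ≈ 5.3586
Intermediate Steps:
f(k, V) = -9 - 81*V/2 (f(k, V) = -9 + (-163*V + V)/4 = -9 + (-162*V)/4 = -9 - 81*V/2)
D = -12249/63290 (D = (-9 - 81/2*151)/31645 = (-9 - 12231/2)*(1/31645) = -12249/2*1/31645 = -12249/63290 ≈ -0.19354)
P = 28926787/5600523 (P = -2103*1/21174 - 16709*(-1/3174) = -701/7058 + 16709/3174 = 28926787/5600523 ≈ 5.1650)
P - D = 28926787/5600523 - 1*(-12249/63290) = 28926787/5600523 + 12249/63290 = 1899377155457/354457100670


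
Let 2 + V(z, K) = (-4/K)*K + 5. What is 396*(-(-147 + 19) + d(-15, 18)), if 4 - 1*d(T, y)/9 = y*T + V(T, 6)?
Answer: 1030788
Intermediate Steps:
V(z, K) = -1 (V(z, K) = -2 + ((-4/K)*K + 5) = -2 + (-4 + 5) = -2 + 1 = -1)
d(T, y) = 45 - 9*T*y (d(T, y) = 36 - 9*(y*T - 1) = 36 - 9*(T*y - 1) = 36 - 9*(-1 + T*y) = 36 + (9 - 9*T*y) = 45 - 9*T*y)
396*(-(-147 + 19) + d(-15, 18)) = 396*(-(-147 + 19) + (45 - 9*(-15)*18)) = 396*(-1*(-128) + (45 + 2430)) = 396*(128 + 2475) = 396*2603 = 1030788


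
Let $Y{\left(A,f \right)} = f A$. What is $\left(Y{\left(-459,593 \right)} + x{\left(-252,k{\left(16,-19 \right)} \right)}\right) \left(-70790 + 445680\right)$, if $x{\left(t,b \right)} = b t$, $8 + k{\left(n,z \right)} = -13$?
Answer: $-100056266550$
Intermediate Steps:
$Y{\left(A,f \right)} = A f$
$k{\left(n,z \right)} = -21$ ($k{\left(n,z \right)} = -8 - 13 = -21$)
$\left(Y{\left(-459,593 \right)} + x{\left(-252,k{\left(16,-19 \right)} \right)}\right) \left(-70790 + 445680\right) = \left(\left(-459\right) 593 - -5292\right) \left(-70790 + 445680\right) = \left(-272187 + 5292\right) 374890 = \left(-266895\right) 374890 = -100056266550$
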